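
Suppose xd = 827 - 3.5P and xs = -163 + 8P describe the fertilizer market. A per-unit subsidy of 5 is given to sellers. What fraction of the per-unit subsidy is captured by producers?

Producer share = 7/23

Pre-subsidy: 827 - 3.5P = -163 + 8P gives P* = 1980/23, x* = 12091/23.
With the subsidy, sellers receive Ps = Pb + 5 for each unit, where Pb is the price buyers pay.
Supply in terms of Pb becomes xs = -163 + 8(Pb + 5) = -123 + 8Pb. Setting this equal to demand: 827 - 3.5Pb = -123 + 8Pb, so Pb = 1900/23.
Sellers receive Ps = 1900/23 + 5 = 2015/23; x' = 827 − 3.5·(1900/23) = 12371/23.
Buyers' price falls by P* − Pb = 1980/23 − 1900/23 = 80/23; sellers' price rises by Ps − P* = 2015/23 − 1980/23 = 35/23.
So producers capture (35/23)/5 = 7/23 of each unit of subsidy.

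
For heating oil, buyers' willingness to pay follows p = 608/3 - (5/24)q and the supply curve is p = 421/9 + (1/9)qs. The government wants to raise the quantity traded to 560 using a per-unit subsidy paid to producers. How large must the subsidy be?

Required subsidy s = 23 per unit

At q = 560, from the demand curve buyers pay pb = 608/3 − (5/24)·560 = 86; from the supply curve sellers need ps = 421/9 + (1/9)·560 = 109.
The subsidy must fill the gap: s = ps − pb = 109 − 86 = 23.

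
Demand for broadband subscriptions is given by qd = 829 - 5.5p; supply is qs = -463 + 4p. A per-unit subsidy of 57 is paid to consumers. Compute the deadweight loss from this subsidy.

Pre-subsidy: 829 - 5.5p = -463 + 4p gives p* = 136, q* = 81.
With the rebate, buyers effectively pay pb = ps − 57, where ps is the price sellers receive.
Demand in terms of ps becomes qd = 829 − 5.5(ps − 57) = 1142.5 - 5.5ps. Setting this equal to supply: 1142.5 - 5.5ps = -463 + 4ps, so ps = 169.
Buyers pay pb = 169 − 57 = 112; q' = -463 + 4·169 = 213.
The subsidy expands output by 213 − 81 = 132 past the efficient level; on those units the gap between marginal cost and willingness to pay runs from 0 up to 57.
DWL = ½ × 57 × 132 = 3762.

Deadweight loss = 3762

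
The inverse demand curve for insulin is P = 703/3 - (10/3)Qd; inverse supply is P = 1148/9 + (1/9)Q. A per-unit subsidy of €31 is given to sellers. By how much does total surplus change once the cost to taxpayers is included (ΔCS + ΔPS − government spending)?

Pre-subsidy: 703/3 - (10/3)Q = 1148/9 + (1/9)Q gives Q* = 31 and P* = 131.
With the subsidy, sellers receive Ps = Pb + 31 for each unit, where Pb is the price buyers pay.
On the curves, Pb = 703/3 - (10/3)Q and Ps = 1148/9 + (1/9)Q; the wedge Ps − Pb = 31 gives 1148/9 + (1/9)Q − (703/3 - (10/3)Q) = 31, so Q' = 40.
Then Pb = 703/3 − (10/3)·40 = 101 and Ps = 1148/9 + (1/9)·40 = 132.
ΔCS = ½(31 + 40)(131 − 101) = 1065; ΔPS = ½(31 + 40)(132 − 131) = 35.5.
Government spending = 31 × 40 = 1240.
Net change = 1065 + 35.5 − 1240 = -139.5. The loss equals the DWL triangle ½·31·9.

Net change in total surplus = -€139.5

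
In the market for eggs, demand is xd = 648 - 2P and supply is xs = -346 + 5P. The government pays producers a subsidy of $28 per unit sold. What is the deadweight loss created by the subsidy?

Pre-subsidy: 648 - 2P = -346 + 5P gives P* = 142, x* = 364.
With the subsidy, sellers receive Ps = Pb + 28 for each unit, where Pb is the price buyers pay.
Supply in terms of Pb becomes xs = -346 + 5(Pb + 28) = -206 + 5Pb. Setting this equal to demand: 648 - 2Pb = -206 + 5Pb, so Pb = 122.
Sellers receive Ps = 122 + 28 = 150; x' = 648 − 2·122 = 404.
The subsidy expands output by 404 − 364 = 40 past the efficient level; on those units the gap between marginal cost and willingness to pay runs from 0 up to 28.
DWL = ½ × 28 × 40 = 560.

Deadweight loss = $560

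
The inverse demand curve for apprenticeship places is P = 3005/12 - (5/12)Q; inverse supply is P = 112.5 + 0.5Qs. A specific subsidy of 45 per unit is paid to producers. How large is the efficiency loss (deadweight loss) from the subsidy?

Deadweight loss = 12150/11

Pre-subsidy: 3005/12 - (5/12)Q = 112.5 + 0.5Q gives Q* = 1655/11 and P* = 2065/11.
With the subsidy, sellers receive Ps = Pb + 45 for each unit, where Pb is the price buyers pay.
On the curves, Pb = 3005/12 - (5/12)Q and Ps = 112.5 + 0.5Q; the wedge Ps − Pb = 45 gives 112.5 + 0.5Q − (3005/12 - (5/12)Q) = 45, so Q' = 2195/11.
Then Pb = 3005/12 − (5/12)·(2195/11) = 1840/11 and Ps = 112.5 + 0.5·(2195/11) = 2335/11.
The subsidy expands output by 2195/11 − 1655/11 = 540/11 past the efficient level; on those units the gap between marginal cost and willingness to pay runs from 0 up to 45.
DWL = ½ × 45 × 540/11 = 12150/11.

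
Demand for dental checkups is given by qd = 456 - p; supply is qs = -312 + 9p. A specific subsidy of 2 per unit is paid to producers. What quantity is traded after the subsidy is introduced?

Pre-subsidy: 456 - p = -312 + 9p gives p* = 76.8, q* = 379.2.
With the subsidy, sellers receive ps = pb + 2 for each unit, where pb is the price buyers pay.
Supply in terms of pb becomes qs = -312 + 9(pb + 2) = -294 + 9pb. Setting this equal to demand: 456 - pb = -294 + 9pb, so pb = 75.
Sellers receive ps = 75 + 2 = 77; q' = 456 − 1·75 = 381.

q' = 381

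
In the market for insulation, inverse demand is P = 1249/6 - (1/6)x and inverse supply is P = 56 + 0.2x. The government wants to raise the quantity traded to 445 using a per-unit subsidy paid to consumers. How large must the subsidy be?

Required subsidy s = 11 per unit

At x = 445, from the demand curve buyers pay Pb = 1249/6 − (1/6)·445 = 134; from the supply curve sellers need Ps = 56 + 0.2·445 = 145.
The subsidy must fill the gap: s = Ps − Pb = 145 − 134 = 11.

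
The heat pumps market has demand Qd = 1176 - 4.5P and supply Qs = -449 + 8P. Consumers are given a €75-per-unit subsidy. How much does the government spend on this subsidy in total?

Government cost = €60525

Pre-subsidy: 1176 - 4.5P = -449 + 8P gives P* = 130, Q* = 591.
With the rebate, buyers effectively pay Pb = Ps − 75, where Ps is the price sellers receive.
Demand in terms of Ps becomes Qd = 1176 − 4.5(Ps − 75) = 1513.5 - 4.5Ps. Setting this equal to supply: 1513.5 - 4.5Ps = -449 + 8Ps, so Ps = 157.
Buyers pay Pb = 157 − 75 = 82; Q' = -449 + 8·157 = 807.
Government outlay = subsidy × quantity = 75 × 807 = 60525.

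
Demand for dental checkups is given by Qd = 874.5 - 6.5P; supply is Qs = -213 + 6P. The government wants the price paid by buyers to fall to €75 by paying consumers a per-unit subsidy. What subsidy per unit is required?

At a buyer price of 75, quantity demanded is 874.5 − 6.5·75 = 387.
Sellers supply 387 only when they receive Ps with -213 + 6·Ps = 387, i.e. Ps = 100.
s = Ps − Pb = 100 − 75 = 25.

Required subsidy s = €25 per unit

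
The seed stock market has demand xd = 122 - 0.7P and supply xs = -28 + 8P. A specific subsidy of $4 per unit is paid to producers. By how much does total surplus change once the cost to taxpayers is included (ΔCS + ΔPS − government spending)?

Pre-subsidy: 122 - 0.7P = -28 + 8P gives P* = 500/29, x* = 3188/29.
With the subsidy, sellers receive Ps = Pb + 4 for each unit, where Pb is the price buyers pay.
Supply in terms of Pb becomes xs = -28 + 8(Pb + 4) = 4 + 8Pb. Setting this equal to demand: 122 - 0.7Pb = 4 + 8Pb, so Pb = 1180/87.
Sellers receive Ps = 1180/87 + 4 = 1528/87; x' = 122 − 0.7·(1180/87) = 9788/87.
ΔCS = ½(3188/29 + 9788/87)(500/29 − 1180/87) = 3096320/7569; ΔPS = ½(3188/29 + 9788/87)(1528/87 − 500/29) = 270928/7569.
Government spending = 4 × 9788/87 = 39152/87.
Net change = 3096320/7569 + 270928/7569 − 39152/87 = -448/87. The loss equals the DWL triangle ½·4·224/87.

Net change in total surplus = -448/87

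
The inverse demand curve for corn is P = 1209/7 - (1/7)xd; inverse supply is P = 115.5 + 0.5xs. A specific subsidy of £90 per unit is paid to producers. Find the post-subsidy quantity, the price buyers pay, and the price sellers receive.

x' = 229; buyers pay £140; sellers receive £230

Pre-subsidy: 1209/7 - (1/7)x = 115.5 + 0.5x gives x* = 89 and P* = 160.
With the subsidy, sellers receive Ps = Pb + 90 for each unit, where Pb is the price buyers pay.
On the curves, Pb = 1209/7 - (1/7)x and Ps = 115.5 + 0.5x; the wedge Ps − Pb = 90 gives 115.5 + 0.5x − (1209/7 - (1/7)x) = 90, so x' = 229.
Then Pb = 1209/7 − (1/7)·229 = 140 and Ps = 115.5 + 0.5·229 = 230.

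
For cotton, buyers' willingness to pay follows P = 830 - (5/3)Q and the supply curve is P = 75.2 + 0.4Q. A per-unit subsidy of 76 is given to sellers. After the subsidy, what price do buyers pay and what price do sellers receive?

Buyers pay 160; sellers receive 236

Pre-subsidy: 830 - (5/3)Q = 75.2 + 0.4Q gives Q* = 11322/31 and P* = 6860/31.
With the subsidy, sellers receive Ps = Pb + 76 for each unit, where Pb is the price buyers pay.
On the curves, Pb = 830 - (5/3)Q and Ps = 75.2 + 0.4Q; the wedge Ps − Pb = 76 gives 75.2 + 0.4Q − (830 - (5/3)Q) = 76, so Q' = 402.
Then Pb = 830 − (5/3)·402 = 160 and Ps = 75.2 + 0.4·402 = 236.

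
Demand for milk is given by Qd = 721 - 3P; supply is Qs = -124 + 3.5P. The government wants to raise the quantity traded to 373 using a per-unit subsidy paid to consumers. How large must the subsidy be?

At Q = 373, invert demand for the buyer price: Pb = (721 − 373)/3 = 116; invert supply for the seller price: Ps = (373 − (-124))/3.5 = 142.
The subsidy must fill the gap: s = Ps − Pb = 142 − 116 = 26.

Required subsidy s = 26 per unit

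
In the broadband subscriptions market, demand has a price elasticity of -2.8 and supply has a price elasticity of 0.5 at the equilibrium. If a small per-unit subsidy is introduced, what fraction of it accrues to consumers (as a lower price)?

For a small subsidy around the equilibrium, the benefit split depends on the relative slopes, which at a point are proportional to the elasticities.
Buyer share = εs/(εs + |εd|) = 0.5/(0.5 + 2.8) = 5/33; seller share = |εd|/(εs + |εd|) = 28/33.

Consumer share = 5/33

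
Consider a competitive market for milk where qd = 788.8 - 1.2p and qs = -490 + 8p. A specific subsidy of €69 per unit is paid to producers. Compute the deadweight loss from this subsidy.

Pre-subsidy: 788.8 - 1.2p = -490 + 8p gives p* = 139, q* = 622.
With the subsidy, sellers receive ps = pb + 69 for each unit, where pb is the price buyers pay.
Supply in terms of pb becomes qs = -490 + 8(pb + 69) = 62 + 8pb. Setting this equal to demand: 788.8 - 1.2pb = 62 + 8pb, so pb = 79.
Sellers receive ps = 79 + 69 = 148; q' = 788.8 − 1.2·79 = 694.
The subsidy expands output by 694 − 622 = 72 past the efficient level; on those units the gap between marginal cost and willingness to pay runs from 0 up to 69.
DWL = ½ × 69 × 72 = 2484.

Deadweight loss = €2484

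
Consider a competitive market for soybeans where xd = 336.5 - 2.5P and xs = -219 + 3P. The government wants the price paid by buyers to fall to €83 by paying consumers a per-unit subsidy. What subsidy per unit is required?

Required subsidy s = €33 per unit

At a buyer price of 83, quantity demanded is 336.5 − 2.5·83 = 129.
Sellers supply 129 only when they receive Ps with -219 + 3·Ps = 129, i.e. Ps = 116.
s = Ps − Pb = 116 − 83 = 33.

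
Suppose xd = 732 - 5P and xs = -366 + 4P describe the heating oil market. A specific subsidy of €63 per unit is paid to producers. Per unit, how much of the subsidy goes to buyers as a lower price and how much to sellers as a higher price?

Pre-subsidy: 732 - 5P = -366 + 4P gives P* = 122, x* = 122.
With the subsidy, sellers receive Ps = Pb + 63 for each unit, where Pb is the price buyers pay.
Supply in terms of Pb becomes xs = -366 + 4(Pb + 63) = -114 + 4Pb. Setting this equal to demand: 732 - 5Pb = -114 + 4Pb, so Pb = 94.
Sellers receive Ps = 94 + 63 = 157; x' = 732 − 5·94 = 262.
Buyers' price falls by P* − Pb = 122 − 94 = 28; sellers' price rises by Ps − P* = 157 − 122 = 35.

Buyers gain €28 per unit; sellers gain €35 per unit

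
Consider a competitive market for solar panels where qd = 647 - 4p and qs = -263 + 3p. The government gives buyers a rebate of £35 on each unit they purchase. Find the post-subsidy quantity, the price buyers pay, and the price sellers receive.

q' = 187; buyers pay £115; sellers receive £150

Pre-subsidy: 647 - 4p = -263 + 3p gives p* = 130, q* = 127.
With the rebate, buyers effectively pay pb = ps − 35, where ps is the price sellers receive.
Demand in terms of ps becomes qd = 647 − 4(ps − 35) = 787 - 4ps. Setting this equal to supply: 787 - 4ps = -263 + 3ps, so ps = 150.
Buyers pay pb = 150 − 35 = 115; q' = -263 + 3·150 = 187.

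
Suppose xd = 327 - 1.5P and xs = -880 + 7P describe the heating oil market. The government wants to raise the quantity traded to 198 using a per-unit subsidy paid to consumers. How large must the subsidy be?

At x = 198, invert demand for the buyer price: Pb = (327 − 198)/1.5 = 86; invert supply for the seller price: Ps = (198 − (-880))/7 = 154.
The subsidy must fill the gap: s = Ps − Pb = 154 − 86 = 68.

Required subsidy s = 68 per unit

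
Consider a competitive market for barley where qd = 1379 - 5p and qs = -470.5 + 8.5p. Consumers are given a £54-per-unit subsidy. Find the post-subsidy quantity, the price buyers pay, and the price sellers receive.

Pre-subsidy: 1379 - 5p = -470.5 + 8.5p gives p* = 137, q* = 694.
With the rebate, buyers effectively pay pb = ps − 54, where ps is the price sellers receive.
Demand in terms of ps becomes qd = 1379 − 5(ps − 54) = 1649 - 5ps. Setting this equal to supply: 1649 - 5ps = -470.5 + 8.5ps, so ps = 157.
Buyers pay pb = 157 − 54 = 103; q' = -470.5 + 8.5·157 = 864.

q' = 864; buyers pay £103; sellers receive £157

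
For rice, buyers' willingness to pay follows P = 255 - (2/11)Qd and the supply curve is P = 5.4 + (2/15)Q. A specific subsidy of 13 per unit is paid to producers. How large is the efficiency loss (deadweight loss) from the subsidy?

Deadweight loss = 268.125

Pre-subsidy: 255 - (2/11)Q = 5.4 + (2/15)Q gives Q* = 792 and P* = 111.
With the subsidy, sellers receive Ps = Pb + 13 for each unit, where Pb is the price buyers pay.
On the curves, Pb = 255 - (2/11)Q and Ps = 5.4 + (2/15)Q; the wedge Ps − Pb = 13 gives 5.4 + (2/15)Q − (255 - (2/11)Q) = 13, so Q' = 833.25.
Then Pb = 255 − (2/11)·833.25 = 103.5 and Ps = 5.4 + (2/15)·833.25 = 116.5.
The subsidy expands output by 833.25 − 792 = 41.25 past the efficient level; on those units the gap between marginal cost and willingness to pay runs from 0 up to 13.
DWL = ½ × 13 × 41.25 = 268.125.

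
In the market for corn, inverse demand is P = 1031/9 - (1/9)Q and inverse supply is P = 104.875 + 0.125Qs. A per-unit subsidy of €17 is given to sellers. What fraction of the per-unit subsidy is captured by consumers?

Consumer share = 8/17

Pre-subsidy: 1031/9 - (1/9)Q = 104.875 + 0.125Q gives Q* = 41 and P* = 110.
With the subsidy, sellers receive Ps = Pb + 17 for each unit, where Pb is the price buyers pay.
On the curves, Pb = 1031/9 - (1/9)Q and Ps = 104.875 + 0.125Q; the wedge Ps − Pb = 17 gives 104.875 + 0.125Q − (1031/9 - (1/9)Q) = 17, so Q' = 113.
Then Pb = 1031/9 − (1/9)·113 = 102 and Ps = 104.875 + 0.125·113 = 119.
Buyers' price falls by P* − Pb = 110 − 102 = 8; sellers' price rises by Ps − P* = 119 − 110 = 9.
So consumers capture 8/17 = 8/17 of each unit of subsidy.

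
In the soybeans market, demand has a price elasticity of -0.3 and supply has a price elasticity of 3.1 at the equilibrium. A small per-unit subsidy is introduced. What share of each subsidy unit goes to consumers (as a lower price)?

Consumer share = 31/34

For a small subsidy around the equilibrium, the benefit split depends on the relative slopes, which at a point are proportional to the elasticities.
Buyer share = εs/(εs + |εd|) = 3.1/(3.1 + 0.3) = 31/34; seller share = |εd|/(εs + |εd|) = 3/34.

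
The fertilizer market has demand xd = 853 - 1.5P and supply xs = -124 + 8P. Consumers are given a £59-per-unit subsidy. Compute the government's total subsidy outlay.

Pre-subsidy: 853 - 1.5P = -124 + 8P gives P* = 1954/19, x* = 13276/19.
With the rebate, buyers effectively pay Pb = Ps − 59, where Ps is the price sellers receive.
Demand in terms of Ps becomes xd = 853 − 1.5(Ps − 59) = 941.5 - 1.5Ps. Setting this equal to supply: 941.5 - 1.5Ps = -124 + 8Ps, so Ps = 2131/19.
Buyers pay Pb = 2131/19 − 59 = 1010/19; x' = -124 + 8·(2131/19) = 14692/19.
Government outlay = subsidy × quantity = 59 × 14692/19 = 866828/19.

Government cost = 866828/19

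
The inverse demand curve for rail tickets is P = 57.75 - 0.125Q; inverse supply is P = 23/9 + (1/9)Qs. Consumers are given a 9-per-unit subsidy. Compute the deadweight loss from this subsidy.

Deadweight loss = 2916/17

Pre-subsidy: 57.75 - 0.125Q = 23/9 + (1/9)Q gives Q* = 3974/17 and P* = 485/17.
With the rebate, buyers effectively pay Pb = Ps − 9, where Ps is the price sellers receive.
On the curves, Pb = 57.75 - 0.125Q and Ps = 23/9 + (1/9)Q; the wedge Ps − Pb = 9 gives 23/9 + (1/9)Q − (57.75 - 0.125Q) = 9, so Q' = 4622/17.
Then Pb = 57.75 − 0.125·(4622/17) = 404/17 and Ps = 23/9 + (1/9)·(4622/17) = 557/17.
The subsidy expands output by 4622/17 − 3974/17 = 648/17 past the efficient level; on those units the gap between marginal cost and willingness to pay runs from 0 up to 9.
DWL = ½ × 9 × 648/17 = 2916/17.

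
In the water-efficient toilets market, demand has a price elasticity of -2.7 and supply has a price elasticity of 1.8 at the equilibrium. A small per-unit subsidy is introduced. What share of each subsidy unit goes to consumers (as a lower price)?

Consumer share = 0.4

For a small subsidy around the equilibrium, the benefit split depends on the relative slopes, which at a point are proportional to the elasticities.
Buyer share = εs/(εs + |εd|) = 1.8/(1.8 + 2.7) = 0.4; seller share = |εd|/(εs + |εd|) = 0.6.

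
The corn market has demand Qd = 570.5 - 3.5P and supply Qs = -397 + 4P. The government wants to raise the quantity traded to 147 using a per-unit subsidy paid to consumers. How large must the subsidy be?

At Q = 147, invert demand for the buyer price: Pb = (570.5 − 147)/3.5 = 121; invert supply for the seller price: Ps = (147 − (-397))/4 = 136.
The subsidy must fill the gap: s = Ps − Pb = 136 − 121 = 15.

Required subsidy s = 15 per unit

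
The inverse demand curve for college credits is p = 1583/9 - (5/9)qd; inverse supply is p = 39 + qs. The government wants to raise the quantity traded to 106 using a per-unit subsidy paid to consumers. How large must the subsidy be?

Required subsidy s = 28 per unit

At q = 106, from the demand curve buyers pay pb = 1583/9 − (5/9)·106 = 117; from the supply curve sellers need ps = 39 + 1·106 = 145.
The subsidy must fill the gap: s = ps − pb = 145 − 117 = 28.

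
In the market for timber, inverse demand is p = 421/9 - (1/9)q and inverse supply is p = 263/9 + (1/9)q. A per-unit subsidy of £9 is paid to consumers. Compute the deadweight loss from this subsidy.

Pre-subsidy: 421/9 - (1/9)q = 263/9 + (1/9)q gives q* = 79 and p* = 38.
With the rebate, buyers effectively pay pb = ps − 9, where ps is the price sellers receive.
On the curves, pb = 421/9 - (1/9)q and ps = 263/9 + (1/9)q; the wedge ps − pb = 9 gives 263/9 + (1/9)q − (421/9 - (1/9)q) = 9, so q' = 119.5.
Then pb = 421/9 − (1/9)·119.5 = 33.5 and ps = 263/9 + (1/9)·119.5 = 42.5.
The subsidy expands output by 119.5 − 79 = 40.5 past the efficient level; on those units the gap between marginal cost and willingness to pay runs from 0 up to 9.
DWL = ½ × 9 × 40.5 = 182.25.

Deadweight loss = £182.25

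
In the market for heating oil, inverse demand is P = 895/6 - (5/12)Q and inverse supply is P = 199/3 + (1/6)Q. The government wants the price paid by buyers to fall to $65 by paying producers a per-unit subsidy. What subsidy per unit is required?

At a buyer price of 65, quantity demanded is 358 − 2.4·65 = 202.
Sellers supply 202 only when they receive Ps = 199/3 + (1/6)·202 = 100.
s = Ps − Pb = 100 − 65 = 35.

Required subsidy s = $35 per unit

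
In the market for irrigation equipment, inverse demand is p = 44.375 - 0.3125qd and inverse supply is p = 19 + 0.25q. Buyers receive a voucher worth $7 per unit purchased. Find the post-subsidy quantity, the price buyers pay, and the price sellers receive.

Pre-subsidy: 44.375 - 0.3125q = 19 + 0.25q gives q* = 406/9 and p* = 545/18.
With the rebate, buyers effectively pay pb = ps − 7, where ps is the price sellers receive.
On the curves, pb = 44.375 - 0.3125q and ps = 19 + 0.25q; the wedge ps − pb = 7 gives 19 + 0.25q − (44.375 - 0.3125q) = 7, so q' = 518/9.
Then pb = 44.375 − 0.3125·(518/9) = 475/18 and ps = 19 + 0.25·(518/9) = 601/18.

q' = 518/9; buyers pay 475/18; sellers receive 601/18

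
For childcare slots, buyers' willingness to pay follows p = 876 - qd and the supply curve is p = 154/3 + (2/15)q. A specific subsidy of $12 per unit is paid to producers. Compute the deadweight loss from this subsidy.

Pre-subsidy: 876 - q = 154/3 + (2/15)q gives q* = 12370/17 and p* = 2522/17.
With the subsidy, sellers receive ps = pb + 12 for each unit, where pb is the price buyers pay.
On the curves, pb = 876 - q and ps = 154/3 + (2/15)q; the wedge ps − pb = 12 gives 154/3 + (2/15)q − (876 - q) = 12, so q' = 12550/17.
Then pb = 876 − 1·(12550/17) = 2342/17 and ps = 154/3 + (2/15)·(12550/17) = 2546/17.
The subsidy expands output by 12550/17 − 12370/17 = 180/17 past the efficient level; on those units the gap between marginal cost and willingness to pay runs from 0 up to 12.
DWL = ½ × 12 × 180/17 = 1080/17.

Deadweight loss = 1080/17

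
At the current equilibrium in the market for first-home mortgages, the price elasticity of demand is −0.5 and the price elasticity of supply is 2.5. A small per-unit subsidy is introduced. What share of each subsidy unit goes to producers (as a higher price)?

For a small subsidy around the equilibrium, the benefit split depends on the relative slopes, which at a point are proportional to the elasticities.
Buyer share = εs/(εs + |εd|) = 2.5/(2.5 + 0.5) = 5/6; seller share = |εd|/(εs + |εd|) = 1/6.
So producers capture 1/6 of the subsidy.

Producer share = 1/6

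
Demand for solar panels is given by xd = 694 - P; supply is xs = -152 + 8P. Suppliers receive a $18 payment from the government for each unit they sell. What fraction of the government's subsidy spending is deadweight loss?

DWL / government spending = 1/77

Pre-subsidy: 694 - P = -152 + 8P gives P* = 94, x* = 600.
With the subsidy, sellers receive Ps = Pb + 18 for each unit, where Pb is the price buyers pay.
Supply in terms of Pb becomes xs = -152 + 8(Pb + 18) = -8 + 8Pb. Setting this equal to demand: 694 - Pb = -8 + 8Pb, so Pb = 78.
Sellers receive Ps = 78 + 18 = 96; x' = 694 − 1·78 = 616.
ΔCS = ½(600 + 616)(94 − 78) = 9728; ΔPS = ½(600 + 616)(96 − 94) = 1216.
Government spending = 18 × 616 = 11088.
DWL = ½ × 18 × (616 − 600) = 144; fraction = 144 / 11088 = 1/77.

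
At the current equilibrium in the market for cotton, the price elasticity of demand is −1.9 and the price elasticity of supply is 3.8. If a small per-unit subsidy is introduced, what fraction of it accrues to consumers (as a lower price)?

Consumer share = 2/3

For a small subsidy around the equilibrium, the benefit split depends on the relative slopes, which at a point are proportional to the elasticities.
Buyer share = εs/(εs + |εd|) = 3.8/(3.8 + 1.9) = 2/3; seller share = |εd|/(εs + |εd|) = 1/3.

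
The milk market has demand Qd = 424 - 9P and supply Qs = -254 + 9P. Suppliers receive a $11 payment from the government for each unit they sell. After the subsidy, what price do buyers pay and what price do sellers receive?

Buyers pay 193/6; sellers receive 259/6

Pre-subsidy: 424 - 9P = -254 + 9P gives P* = 113/3, Q* = 85.
With the subsidy, sellers receive Ps = Pb + 11 for each unit, where Pb is the price buyers pay.
Supply in terms of Pb becomes Qs = -254 + 9(Pb + 11) = -155 + 9Pb. Setting this equal to demand: 424 - 9Pb = -155 + 9Pb, so Pb = 193/6.
Sellers receive Ps = 193/6 + 11 = 259/6; Q' = 424 − 9·(193/6) = 134.5.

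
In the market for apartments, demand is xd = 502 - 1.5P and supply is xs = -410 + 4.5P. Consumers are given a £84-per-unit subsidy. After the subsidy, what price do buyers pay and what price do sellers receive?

Pre-subsidy: 502 - 1.5P = -410 + 4.5P gives P* = 152, x* = 274.
With the rebate, buyers effectively pay Pb = Ps − 84, where Ps is the price sellers receive.
Demand in terms of Ps becomes xd = 502 − 1.5(Ps − 84) = 628 - 1.5Ps. Setting this equal to supply: 628 - 1.5Ps = -410 + 4.5Ps, so Ps = 173.
Buyers pay Pb = 173 − 84 = 89; x' = -410 + 4.5·173 = 368.5.

Buyers pay £89; sellers receive £173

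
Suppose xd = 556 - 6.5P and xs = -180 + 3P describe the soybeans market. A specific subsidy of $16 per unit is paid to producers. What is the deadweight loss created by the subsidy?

Deadweight loss = 4992/19

Pre-subsidy: 556 - 6.5P = -180 + 3P gives P* = 1472/19, x* = 996/19.
With the subsidy, sellers receive Ps = Pb + 16 for each unit, where Pb is the price buyers pay.
Supply in terms of Pb becomes xs = -180 + 3(Pb + 16) = -132 + 3Pb. Setting this equal to demand: 556 - 6.5Pb = -132 + 3Pb, so Pb = 1376/19.
Sellers receive Ps = 1376/19 + 16 = 1680/19; x' = 556 − 6.5·(1376/19) = 1620/19.
The subsidy expands output by 1620/19 − 996/19 = 624/19 past the efficient level; on those units the gap between marginal cost and willingness to pay runs from 0 up to 16.
DWL = ½ × 16 × 624/19 = 4992/19.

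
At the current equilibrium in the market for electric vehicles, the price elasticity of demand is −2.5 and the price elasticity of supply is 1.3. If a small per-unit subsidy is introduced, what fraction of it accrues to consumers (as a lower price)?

Consumer share = 13/38

For a small subsidy around the equilibrium, the benefit split depends on the relative slopes, which at a point are proportional to the elasticities.
Buyer share = εs/(εs + |εd|) = 1.3/(1.3 + 2.5) = 13/38; seller share = |εd|/(εs + |εd|) = 25/38.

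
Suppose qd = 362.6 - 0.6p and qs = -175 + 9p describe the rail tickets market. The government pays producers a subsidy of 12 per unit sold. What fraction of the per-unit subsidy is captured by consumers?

Consumer share = 0.9375

Pre-subsidy: 362.6 - 0.6p = -175 + 9p gives p* = 56, q* = 329.
With the subsidy, sellers receive ps = pb + 12 for each unit, where pb is the price buyers pay.
Supply in terms of pb becomes qs = -175 + 9(pb + 12) = -67 + 9pb. Setting this equal to demand: 362.6 - 0.6pb = -67 + 9pb, so pb = 44.75.
Sellers receive ps = 44.75 + 12 = 56.75; q' = 362.6 − 0.6·44.75 = 335.75.
Buyers' price falls by p* − pb = 56 − 44.75 = 11.25; sellers' price rises by ps − p* = 56.75 − 56 = 0.75.
So consumers capture 11.25/12 = 0.9375 of each unit of subsidy.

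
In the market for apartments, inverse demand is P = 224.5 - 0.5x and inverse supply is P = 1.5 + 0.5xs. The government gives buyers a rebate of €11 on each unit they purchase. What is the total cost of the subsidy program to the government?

Government cost = €2574

Pre-subsidy: 224.5 - 0.5x = 1.5 + 0.5x gives x* = 223 and P* = 113.
With the rebate, buyers effectively pay Pb = Ps − 11, where Ps is the price sellers receive.
On the curves, Pb = 224.5 - 0.5x and Ps = 1.5 + 0.5x; the wedge Ps − Pb = 11 gives 1.5 + 0.5x − (224.5 - 0.5x) = 11, so x' = 234.
Then Pb = 224.5 − 0.5·234 = 107.5 and Ps = 1.5 + 0.5·234 = 118.5.
Government outlay = subsidy × quantity = 11 × 234 = 2574.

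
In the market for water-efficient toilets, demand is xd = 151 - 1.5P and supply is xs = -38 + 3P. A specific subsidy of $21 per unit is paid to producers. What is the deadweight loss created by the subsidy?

Pre-subsidy: 151 - 1.5P = -38 + 3P gives P* = 42, x* = 88.
With the subsidy, sellers receive Ps = Pb + 21 for each unit, where Pb is the price buyers pay.
Supply in terms of Pb becomes xs = -38 + 3(Pb + 21) = 25 + 3Pb. Setting this equal to demand: 151 - 1.5Pb = 25 + 3Pb, so Pb = 28.
Sellers receive Ps = 28 + 21 = 49; x' = 151 − 1.5·28 = 109.
The subsidy expands output by 109 − 88 = 21 past the efficient level; on those units the gap between marginal cost and willingness to pay runs from 0 up to 21.
DWL = ½ × 21 × 21 = 220.5.

Deadweight loss = $220.5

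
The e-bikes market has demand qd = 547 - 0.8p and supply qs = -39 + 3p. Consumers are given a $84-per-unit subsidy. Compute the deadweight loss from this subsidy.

Deadweight loss = 42336/19

Pre-subsidy: 547 - 0.8p = -39 + 3p gives p* = 2930/19, q* = 8049/19.
With the rebate, buyers effectively pay pb = ps − 84, where ps is the price sellers receive.
Demand in terms of ps becomes qd = 547 − 0.8(ps − 84) = 614.2 - 0.8ps. Setting this equal to supply: 614.2 - 0.8ps = -39 + 3ps, so ps = 3266/19.
Buyers pay pb = 3266/19 − 84 = 1670/19; q' = -39 + 3·(3266/19) = 9057/19.
The subsidy expands output by 9057/19 − 8049/19 = 1008/19 past the efficient level; on those units the gap between marginal cost and willingness to pay runs from 0 up to 84.
DWL = ½ × 84 × 1008/19 = 42336/19.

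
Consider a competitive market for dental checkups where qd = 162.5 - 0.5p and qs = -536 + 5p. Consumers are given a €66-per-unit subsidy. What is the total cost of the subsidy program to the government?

Pre-subsidy: 162.5 - 0.5p = -536 + 5p gives p* = 127, q* = 99.
With the rebate, buyers effectively pay pb = ps − 66, where ps is the price sellers receive.
Demand in terms of ps becomes qd = 162.5 − 0.5(ps − 66) = 195.5 - 0.5ps. Setting this equal to supply: 195.5 - 0.5ps = -536 + 5ps, so ps = 133.
Buyers pay pb = 133 − 66 = 67; q' = -536 + 5·133 = 129.
Government outlay = subsidy × quantity = 66 × 129 = 8514.

Government cost = €8514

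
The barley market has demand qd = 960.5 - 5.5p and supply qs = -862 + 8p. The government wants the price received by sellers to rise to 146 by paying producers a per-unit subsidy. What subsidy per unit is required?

Required subsidy s = 27 per unit

At a seller price of 146, quantity supplied is -862 + 8·146 = 306.
Buyers absorb 306 only when they pay pb with 960.5 − 5.5·pb = 306, i.e. pb = 119.
s = ps − pb = 146 − 119 = 27.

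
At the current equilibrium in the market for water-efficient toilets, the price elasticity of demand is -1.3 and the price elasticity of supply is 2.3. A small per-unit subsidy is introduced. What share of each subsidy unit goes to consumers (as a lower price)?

For a small subsidy around the equilibrium, the benefit split depends on the relative slopes, which at a point are proportional to the elasticities.
Buyer share = εs/(εs + |εd|) = 2.3/(2.3 + 1.3) = 23/36; seller share = |εd|/(εs + |εd|) = 13/36.

Consumer share = 23/36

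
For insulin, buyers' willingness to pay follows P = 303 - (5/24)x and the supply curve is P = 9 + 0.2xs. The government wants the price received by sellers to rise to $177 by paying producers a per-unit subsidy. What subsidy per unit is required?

Required subsidy s = $49 per unit

At a seller price of 177, quantity supplied is -45 + 5·177 = 840.
Buyers absorb 840 only when they pay Pb = 303 − (5/24)·840 = 128.
s = Ps − Pb = 177 − 128 = 49.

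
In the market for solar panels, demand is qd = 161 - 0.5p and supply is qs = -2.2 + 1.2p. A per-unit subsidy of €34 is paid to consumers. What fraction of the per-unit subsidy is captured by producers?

Producer share = 5/17

Pre-subsidy: 161 - 0.5p = -2.2 + 1.2p gives p* = 96, q* = 113.
With the rebate, buyers effectively pay pb = ps − 34, where ps is the price sellers receive.
Demand in terms of ps becomes qd = 161 − 0.5(ps − 34) = 178 - 0.5ps. Setting this equal to supply: 178 - 0.5ps = -2.2 + 1.2ps, so ps = 106.
Buyers pay pb = 106 − 34 = 72; q' = -2.2 + 1.2·106 = 125.
Buyers' price falls by p* − pb = 96 − 72 = 24; sellers' price rises by ps − p* = 106 − 96 = 10.
So producers capture 10/34 = 5/17 of each unit of subsidy.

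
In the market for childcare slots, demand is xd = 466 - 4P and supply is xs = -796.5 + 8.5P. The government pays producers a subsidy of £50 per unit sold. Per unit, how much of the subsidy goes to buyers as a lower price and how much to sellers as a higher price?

Pre-subsidy: 466 - 4P = -796.5 + 8.5P gives P* = 101, x* = 62.
With the subsidy, sellers receive Ps = Pb + 50 for each unit, where Pb is the price buyers pay.
Supply in terms of Pb becomes xs = -796.5 + 8.5(Pb + 50) = -371.5 + 8.5Pb. Setting this equal to demand: 466 - 4Pb = -371.5 + 8.5Pb, so Pb = 67.
Sellers receive Ps = 67 + 50 = 117; x' = 466 − 4·67 = 198.
Buyers' price falls by P* − Pb = 101 − 67 = 34; sellers' price rises by Ps − P* = 117 − 101 = 16.

Buyers gain £34 per unit; sellers gain £16 per unit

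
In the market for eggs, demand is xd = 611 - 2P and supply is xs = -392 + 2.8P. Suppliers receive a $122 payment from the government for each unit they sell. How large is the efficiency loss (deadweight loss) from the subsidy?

Deadweight loss = 26047/3

Pre-subsidy: 611 - 2P = -392 + 2.8P gives P* = 5015/24, x* = 2317/12.
With the subsidy, sellers receive Ps = Pb + 122 for each unit, where Pb is the price buyers pay.
Supply in terms of Pb becomes xs = -392 + 2.8(Pb + 122) = -50.4 + 2.8Pb. Setting this equal to demand: 611 - 2Pb = -50.4 + 2.8Pb, so Pb = 3307/24.
Sellers receive Ps = 3307/24 + 122 = 6235/24; x' = 611 − 2·(3307/24) = 4025/12.
The subsidy expands output by 4025/12 − 2317/12 = 427/3 past the efficient level; on those units the gap between marginal cost and willingness to pay runs from 0 up to 122.
DWL = ½ × 122 × 427/3 = 26047/3.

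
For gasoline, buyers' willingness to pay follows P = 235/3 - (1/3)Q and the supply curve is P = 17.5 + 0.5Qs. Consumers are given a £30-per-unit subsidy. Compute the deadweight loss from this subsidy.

Deadweight loss = £540

Pre-subsidy: 235/3 - (1/3)Q = 17.5 + 0.5Q gives Q* = 73 and P* = 54.
With the rebate, buyers effectively pay Pb = Ps − 30, where Ps is the price sellers receive.
On the curves, Pb = 235/3 - (1/3)Q and Ps = 17.5 + 0.5Q; the wedge Ps − Pb = 30 gives 17.5 + 0.5Q − (235/3 - (1/3)Q) = 30, so Q' = 109.
Then Pb = 235/3 − (1/3)·109 = 42 and Ps = 17.5 + 0.5·109 = 72.
The subsidy expands output by 109 − 73 = 36 past the efficient level; on those units the gap between marginal cost and willingness to pay runs from 0 up to 30.
DWL = ½ × 30 × 36 = 540.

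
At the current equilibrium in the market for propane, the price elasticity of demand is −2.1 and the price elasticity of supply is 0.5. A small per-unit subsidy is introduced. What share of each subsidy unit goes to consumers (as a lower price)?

For a small subsidy around the equilibrium, the benefit split depends on the relative slopes, which at a point are proportional to the elasticities.
Buyer share = εs/(εs + |εd|) = 0.5/(0.5 + 2.1) = 5/26; seller share = |εd|/(εs + |εd|) = 21/26.

Consumer share = 5/26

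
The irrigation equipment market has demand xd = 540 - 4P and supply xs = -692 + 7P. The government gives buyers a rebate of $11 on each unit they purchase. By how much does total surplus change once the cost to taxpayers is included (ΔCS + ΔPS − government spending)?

Net change in total surplus = -$154

Pre-subsidy: 540 - 4P = -692 + 7P gives P* = 112, x* = 92.
With the rebate, buyers effectively pay Pb = Ps − 11, where Ps is the price sellers receive.
Demand in terms of Ps becomes xd = 540 − 4(Ps − 11) = 584 - 4Ps. Setting this equal to supply: 584 - 4Ps = -692 + 7Ps, so Ps = 116.
Buyers pay Pb = 116 − 11 = 105; x' = -692 + 7·116 = 120.
ΔCS = ½(92 + 120)(112 − 105) = 742; ΔPS = ½(92 + 120)(116 − 112) = 424.
Government spending = 11 × 120 = 1320.
Net change = 742 + 424 − 1320 = -154. The loss equals the DWL triangle ½·11·28.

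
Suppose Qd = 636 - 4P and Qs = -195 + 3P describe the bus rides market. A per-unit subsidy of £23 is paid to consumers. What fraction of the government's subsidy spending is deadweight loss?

Pre-subsidy: 636 - 4P = -195 + 3P gives P* = 831/7, Q* = 1128/7.
With the rebate, buyers effectively pay Pb = Ps − 23, where Ps is the price sellers receive.
Demand in terms of Ps becomes Qd = 636 − 4(Ps − 23) = 728 - 4Ps. Setting this equal to supply: 728 - 4Ps = -195 + 3Ps, so Ps = 923/7.
Buyers pay Pb = 923/7 − 23 = 762/7; Q' = -195 + 3·(923/7) = 1404/7.
ΔCS = ½(1128/7 + 1404/7)(831/7 − 762/7) = 87354/49; ΔPS = ½(1128/7 + 1404/7)(923/7 − 831/7) = 116472/49.
Government spending = 23 × 1404/7 = 32292/7.
DWL = ½ × 23 × (1404/7 − 1128/7) = 3174/7; fraction = (3174/7) / (32292/7) = 23/234.

DWL / government spending = 23/234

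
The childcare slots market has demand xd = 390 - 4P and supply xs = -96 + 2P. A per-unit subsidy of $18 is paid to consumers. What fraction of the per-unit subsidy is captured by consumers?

Consumer share = 1/3

Pre-subsidy: 390 - 4P = -96 + 2P gives P* = 81, x* = 66.
With the rebate, buyers effectively pay Pb = Ps − 18, where Ps is the price sellers receive.
Demand in terms of Ps becomes xd = 390 − 4(Ps − 18) = 462 - 4Ps. Setting this equal to supply: 462 - 4Ps = -96 + 2Ps, so Ps = 93.
Buyers pay Pb = 93 − 18 = 75; x' = -96 + 2·93 = 90.
Buyers' price falls by P* − Pb = 81 − 75 = 6; sellers' price rises by Ps − P* = 93 − 81 = 12.
So consumers capture 6/18 = 1/3 of each unit of subsidy.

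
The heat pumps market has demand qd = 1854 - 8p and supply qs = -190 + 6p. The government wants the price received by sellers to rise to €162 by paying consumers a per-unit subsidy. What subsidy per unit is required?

At a seller price of 162, quantity supplied is -190 + 6·162 = 782.
Buyers absorb 782 only when they pay pb with 1854 − 8·pb = 782, i.e. pb = 134.
s = ps − pb = 162 − 134 = 28.

Required subsidy s = €28 per unit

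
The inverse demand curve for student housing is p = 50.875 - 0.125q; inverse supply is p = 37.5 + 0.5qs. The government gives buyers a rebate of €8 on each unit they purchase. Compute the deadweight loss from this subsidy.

Deadweight loss = €51.2

Pre-subsidy: 50.875 - 0.125q = 37.5 + 0.5q gives q* = 21.4 and p* = 48.2.
With the rebate, buyers effectively pay pb = ps − 8, where ps is the price sellers receive.
On the curves, pb = 50.875 - 0.125q and ps = 37.5 + 0.5q; the wedge ps − pb = 8 gives 37.5 + 0.5q − (50.875 - 0.125q) = 8, so q' = 34.2.
Then pb = 50.875 − 0.125·34.2 = 46.6 and ps = 37.5 + 0.5·34.2 = 54.6.
The subsidy expands output by 34.2 − 21.4 = 12.8 past the efficient level; on those units the gap between marginal cost and willingness to pay runs from 0 up to 8.
DWL = ½ × 8 × 12.8 = 51.2.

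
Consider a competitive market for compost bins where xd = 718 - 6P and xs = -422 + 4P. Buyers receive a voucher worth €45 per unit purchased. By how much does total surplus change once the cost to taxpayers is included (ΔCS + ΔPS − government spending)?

Net change in total surplus = -€2430

Pre-subsidy: 718 - 6P = -422 + 4P gives P* = 114, x* = 34.
With the rebate, buyers effectively pay Pb = Ps − 45, where Ps is the price sellers receive.
Demand in terms of Ps becomes xd = 718 − 6(Ps − 45) = 988 - 6Ps. Setting this equal to supply: 988 - 6Ps = -422 + 4Ps, so Ps = 141.
Buyers pay Pb = 141 − 45 = 96; x' = -422 + 4·141 = 142.
ΔCS = ½(34 + 142)(114 − 96) = 1584; ΔPS = ½(34 + 142)(141 − 114) = 2376.
Government spending = 45 × 142 = 6390.
Net change = 1584 + 2376 − 6390 = -2430. The loss equals the DWL triangle ½·45·108.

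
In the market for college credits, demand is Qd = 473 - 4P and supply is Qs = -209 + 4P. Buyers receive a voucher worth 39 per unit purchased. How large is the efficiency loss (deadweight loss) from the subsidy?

Deadweight loss = 1521

Pre-subsidy: 473 - 4P = -209 + 4P gives P* = 85.25, Q* = 132.
With the rebate, buyers effectively pay Pb = Ps − 39, where Ps is the price sellers receive.
Demand in terms of Ps becomes Qd = 473 − 4(Ps − 39) = 629 - 4Ps. Setting this equal to supply: 629 - 4Ps = -209 + 4Ps, so Ps = 104.75.
Buyers pay Pb = 104.75 − 39 = 65.75; Q' = -209 + 4·104.75 = 210.
The subsidy expands output by 210 − 132 = 78 past the efficient level; on those units the gap between marginal cost and willingness to pay runs from 0 up to 39.
DWL = ½ × 39 × 78 = 1521.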